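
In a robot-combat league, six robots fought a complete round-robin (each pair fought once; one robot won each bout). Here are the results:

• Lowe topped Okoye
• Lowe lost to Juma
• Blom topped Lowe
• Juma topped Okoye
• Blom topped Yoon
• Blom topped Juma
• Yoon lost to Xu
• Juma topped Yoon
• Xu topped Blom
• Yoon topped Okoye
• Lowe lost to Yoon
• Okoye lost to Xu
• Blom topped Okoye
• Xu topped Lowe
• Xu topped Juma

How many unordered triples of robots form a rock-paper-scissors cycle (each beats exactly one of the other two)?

Win totals: Okoye 0, Lowe 1, Yoon 2, Xu 5, Blom 4, Juma 3.
A robot with w wins dominates both others in C(w,2) triples; summing gives 0 + 0 + 1 + 10 + 6 + 3 = 20 transitive triples.
Total triples C(6,3) = 20, so cyclic triples = 20 − 20 = 0.

0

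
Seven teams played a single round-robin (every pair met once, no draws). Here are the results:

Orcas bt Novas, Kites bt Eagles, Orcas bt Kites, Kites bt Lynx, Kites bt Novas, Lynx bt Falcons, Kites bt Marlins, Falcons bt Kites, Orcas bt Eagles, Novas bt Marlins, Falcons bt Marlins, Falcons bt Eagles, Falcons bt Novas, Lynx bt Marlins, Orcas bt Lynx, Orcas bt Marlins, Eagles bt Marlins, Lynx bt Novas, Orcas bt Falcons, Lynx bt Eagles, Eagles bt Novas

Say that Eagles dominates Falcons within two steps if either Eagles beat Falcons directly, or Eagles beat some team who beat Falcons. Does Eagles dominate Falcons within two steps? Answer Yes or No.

No

Eagles did not beat Falcons directly.
Eagles beat Novas, Marlins, but each of them lost to Falcons. No two-step path.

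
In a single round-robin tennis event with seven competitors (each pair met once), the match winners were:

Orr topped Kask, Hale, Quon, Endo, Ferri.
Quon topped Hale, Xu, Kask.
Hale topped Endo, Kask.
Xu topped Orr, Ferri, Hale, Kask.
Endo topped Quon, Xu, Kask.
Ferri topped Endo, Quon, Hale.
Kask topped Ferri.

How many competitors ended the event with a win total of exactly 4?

Win totals: Quon 3, Endo 3, Xu 4, Kask 1, Hale 2, Orr 5, Ferri 3.
Exactly 4: Xu — 1 competitor.

1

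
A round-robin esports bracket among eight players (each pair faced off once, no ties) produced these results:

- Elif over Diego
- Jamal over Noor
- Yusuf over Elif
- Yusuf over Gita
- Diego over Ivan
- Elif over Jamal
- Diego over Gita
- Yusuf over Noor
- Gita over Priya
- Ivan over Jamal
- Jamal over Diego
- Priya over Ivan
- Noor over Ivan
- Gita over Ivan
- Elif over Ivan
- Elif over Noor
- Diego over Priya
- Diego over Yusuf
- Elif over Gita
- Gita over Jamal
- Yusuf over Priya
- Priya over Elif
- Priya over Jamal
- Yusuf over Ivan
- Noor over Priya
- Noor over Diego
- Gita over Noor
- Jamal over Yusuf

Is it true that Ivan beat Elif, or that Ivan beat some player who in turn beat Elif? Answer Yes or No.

Ivan did not beat Elif directly.
Ivan beat Jamal, but each of them lost to Elif. No two-step path.

No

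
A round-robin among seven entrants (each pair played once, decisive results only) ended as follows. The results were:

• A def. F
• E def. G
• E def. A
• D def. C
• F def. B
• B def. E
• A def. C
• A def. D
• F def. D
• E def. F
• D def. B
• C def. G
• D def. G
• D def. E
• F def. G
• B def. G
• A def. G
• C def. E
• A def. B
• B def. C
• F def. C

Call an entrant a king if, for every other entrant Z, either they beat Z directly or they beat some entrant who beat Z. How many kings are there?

A reaches everyone (king).
B cannot reach D in two steps.
C cannot reach B, D in two steps.
D reaches everyone (king).
E reaches everyone (king).
F cannot reach A in two steps.
G cannot reach A, B, C, D, E, F in two steps.
Kings: A, D, E — 3.

3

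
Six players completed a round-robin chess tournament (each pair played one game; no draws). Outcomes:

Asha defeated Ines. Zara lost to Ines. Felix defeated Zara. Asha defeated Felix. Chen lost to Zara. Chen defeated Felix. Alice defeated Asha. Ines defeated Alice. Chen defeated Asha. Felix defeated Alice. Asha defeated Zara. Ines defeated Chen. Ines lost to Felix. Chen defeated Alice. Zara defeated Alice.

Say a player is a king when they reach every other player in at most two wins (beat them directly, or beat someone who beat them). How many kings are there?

4

Felix reaches everyone (king).
Ines reaches everyone (king).
Zara cannot reach Ines in two steps.
Alice cannot reach Chen in two steps.
Asha reaches everyone (king).
Chen reaches everyone (king).
Kings: Felix, Ines, Asha, Chen — 4.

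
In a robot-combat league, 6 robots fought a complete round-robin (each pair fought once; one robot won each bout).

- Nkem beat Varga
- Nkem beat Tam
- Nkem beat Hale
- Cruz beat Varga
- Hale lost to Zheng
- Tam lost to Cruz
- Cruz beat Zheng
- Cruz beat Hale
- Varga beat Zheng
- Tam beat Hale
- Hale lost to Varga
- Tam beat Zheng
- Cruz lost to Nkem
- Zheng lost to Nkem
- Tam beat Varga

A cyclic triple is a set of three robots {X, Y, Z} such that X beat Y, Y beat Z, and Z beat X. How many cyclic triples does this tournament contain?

0

Of the C(6,3) = 20 triples, the cyclic ones are: none.
That is 0.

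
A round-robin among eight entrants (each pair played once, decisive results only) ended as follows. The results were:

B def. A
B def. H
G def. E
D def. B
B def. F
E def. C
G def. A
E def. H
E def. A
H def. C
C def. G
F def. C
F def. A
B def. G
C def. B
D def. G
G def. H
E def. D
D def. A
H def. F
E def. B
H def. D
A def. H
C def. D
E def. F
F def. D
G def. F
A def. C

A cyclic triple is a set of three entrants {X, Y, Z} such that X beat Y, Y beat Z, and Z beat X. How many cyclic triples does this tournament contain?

16

Win totals: A 2, B 4, C 3, D 3, E 6, F 3, G 4, H 3.
An entrant with w wins dominates both others in C(w,2) triples; summing gives 1 + 6 + 3 + 3 + 15 + 3 + 6 + 3 = 40 transitive triples.
Total triples C(8,3) = 56, so cyclic triples = 56 − 40 = 16.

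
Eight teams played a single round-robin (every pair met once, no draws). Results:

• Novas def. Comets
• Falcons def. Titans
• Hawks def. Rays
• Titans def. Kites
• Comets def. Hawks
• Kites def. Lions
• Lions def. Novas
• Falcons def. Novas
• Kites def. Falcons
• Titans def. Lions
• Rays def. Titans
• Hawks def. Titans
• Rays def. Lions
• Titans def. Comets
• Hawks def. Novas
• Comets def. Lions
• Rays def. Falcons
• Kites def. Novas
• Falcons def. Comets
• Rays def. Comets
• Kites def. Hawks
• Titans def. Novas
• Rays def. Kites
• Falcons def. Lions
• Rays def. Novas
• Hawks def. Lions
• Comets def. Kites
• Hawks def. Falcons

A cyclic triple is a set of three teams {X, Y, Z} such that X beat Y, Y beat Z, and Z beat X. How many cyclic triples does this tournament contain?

Win totals: Falcons 4, Titans 4, Rays 6, Kites 4, Novas 1, Lions 1, Hawks 5, Comets 3.
A team with w wins dominates both others in C(w,2) triples; summing gives 6 + 6 + 15 + 6 + 0 + 0 + 10 + 3 = 46 transitive triples.
Total triples C(8,3) = 56, so cyclic triples = 56 − 46 = 10.

10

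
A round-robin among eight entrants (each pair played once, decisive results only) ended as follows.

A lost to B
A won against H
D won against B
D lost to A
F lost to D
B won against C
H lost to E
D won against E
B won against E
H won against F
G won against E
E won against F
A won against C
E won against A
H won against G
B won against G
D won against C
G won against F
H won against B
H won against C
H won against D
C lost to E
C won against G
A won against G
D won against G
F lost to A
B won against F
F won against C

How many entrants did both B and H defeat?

3

B beat: A, C, E, F, G.
H beat: B, C, D, F, G.
Both beat: C, F, G — 3.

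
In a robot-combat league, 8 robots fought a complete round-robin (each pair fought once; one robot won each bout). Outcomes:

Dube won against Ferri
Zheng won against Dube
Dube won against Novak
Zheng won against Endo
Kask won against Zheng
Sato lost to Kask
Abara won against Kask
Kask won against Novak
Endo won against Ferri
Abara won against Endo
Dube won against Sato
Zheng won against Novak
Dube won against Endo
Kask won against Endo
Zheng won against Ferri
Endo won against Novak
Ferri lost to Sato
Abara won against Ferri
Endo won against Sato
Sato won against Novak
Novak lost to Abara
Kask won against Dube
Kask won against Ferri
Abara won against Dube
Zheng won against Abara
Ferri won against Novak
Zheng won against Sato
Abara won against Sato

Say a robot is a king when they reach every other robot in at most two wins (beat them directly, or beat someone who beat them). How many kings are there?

Zheng reaches everyone (king).
Kask reaches everyone (king).
Novak cannot reach Zheng, Kask, Ferri, Abara, Dube, Sato, Endo in two steps.
Ferri cannot reach Zheng, Kask, Abara, Dube, Sato, Endo in two steps.
Abara reaches everyone (king).
Dube cannot reach Zheng, Kask, Abara in two steps.
Sato cannot reach Zheng, Kask, Abara, Dube, Endo in two steps.
Endo cannot reach Zheng, Kask, Abara, Dube in two steps.
Kings: Zheng, Kask, Abara — 3.

3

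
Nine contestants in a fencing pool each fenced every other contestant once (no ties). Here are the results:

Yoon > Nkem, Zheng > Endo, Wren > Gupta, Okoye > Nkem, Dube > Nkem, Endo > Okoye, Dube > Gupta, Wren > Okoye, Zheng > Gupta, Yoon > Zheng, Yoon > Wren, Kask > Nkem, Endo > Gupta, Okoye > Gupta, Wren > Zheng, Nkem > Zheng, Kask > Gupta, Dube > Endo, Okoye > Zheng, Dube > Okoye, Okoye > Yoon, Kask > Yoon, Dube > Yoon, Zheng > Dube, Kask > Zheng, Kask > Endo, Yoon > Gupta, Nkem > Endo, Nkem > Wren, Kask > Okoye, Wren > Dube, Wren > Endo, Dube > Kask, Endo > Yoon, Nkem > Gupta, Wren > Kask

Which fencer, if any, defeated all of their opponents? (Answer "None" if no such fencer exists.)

Highest win total is Wren with 6 (out of 8 possible).
Wren lost to Yoon, Nkem, so no fencer went undefeated.

None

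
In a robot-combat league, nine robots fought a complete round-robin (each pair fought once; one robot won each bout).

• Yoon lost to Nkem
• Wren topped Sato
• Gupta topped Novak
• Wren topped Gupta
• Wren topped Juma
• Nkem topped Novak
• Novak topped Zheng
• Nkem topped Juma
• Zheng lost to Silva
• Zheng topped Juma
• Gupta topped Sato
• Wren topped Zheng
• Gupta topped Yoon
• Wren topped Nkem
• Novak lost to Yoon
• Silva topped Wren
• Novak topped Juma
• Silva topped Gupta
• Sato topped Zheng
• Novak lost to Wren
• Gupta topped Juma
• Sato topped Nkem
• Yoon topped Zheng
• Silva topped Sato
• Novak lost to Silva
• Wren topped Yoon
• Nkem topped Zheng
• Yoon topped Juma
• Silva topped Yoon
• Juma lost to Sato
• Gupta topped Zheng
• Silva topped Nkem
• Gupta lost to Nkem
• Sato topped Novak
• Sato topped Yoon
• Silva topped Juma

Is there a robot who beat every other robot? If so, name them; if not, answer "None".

Silva

Silva has 8 wins out of 8 opponents — a perfect record.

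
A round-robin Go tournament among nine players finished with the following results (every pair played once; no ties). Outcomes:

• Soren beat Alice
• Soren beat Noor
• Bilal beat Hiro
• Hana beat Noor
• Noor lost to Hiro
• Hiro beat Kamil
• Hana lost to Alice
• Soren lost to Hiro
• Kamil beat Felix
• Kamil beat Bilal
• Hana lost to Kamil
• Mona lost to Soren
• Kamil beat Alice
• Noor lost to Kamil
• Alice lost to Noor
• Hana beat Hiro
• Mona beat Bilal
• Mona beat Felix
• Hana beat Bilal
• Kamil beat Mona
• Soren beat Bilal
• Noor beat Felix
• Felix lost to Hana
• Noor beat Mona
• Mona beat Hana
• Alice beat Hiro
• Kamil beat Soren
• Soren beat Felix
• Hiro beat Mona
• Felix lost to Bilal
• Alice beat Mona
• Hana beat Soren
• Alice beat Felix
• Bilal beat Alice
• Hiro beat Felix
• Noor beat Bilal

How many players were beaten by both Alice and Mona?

2

Alice beat: Hana, Mona, Felix, Hiro.
Mona beat: Hana, Felix, Bilal.
Both beat: Hana, Felix — 2.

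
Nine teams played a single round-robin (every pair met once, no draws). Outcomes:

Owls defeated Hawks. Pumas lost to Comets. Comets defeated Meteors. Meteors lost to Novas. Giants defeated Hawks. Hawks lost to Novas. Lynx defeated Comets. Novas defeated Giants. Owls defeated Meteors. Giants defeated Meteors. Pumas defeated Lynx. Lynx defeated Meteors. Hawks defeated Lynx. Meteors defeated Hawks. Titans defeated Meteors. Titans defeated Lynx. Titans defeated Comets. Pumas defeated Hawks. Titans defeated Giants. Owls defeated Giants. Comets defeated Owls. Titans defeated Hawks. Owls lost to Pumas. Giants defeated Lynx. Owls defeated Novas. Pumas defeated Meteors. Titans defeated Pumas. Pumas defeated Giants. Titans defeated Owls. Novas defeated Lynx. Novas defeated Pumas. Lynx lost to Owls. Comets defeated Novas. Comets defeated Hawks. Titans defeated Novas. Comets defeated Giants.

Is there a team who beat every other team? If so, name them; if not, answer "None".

Titans has 8 wins out of 8 opponents — a perfect record.

Titans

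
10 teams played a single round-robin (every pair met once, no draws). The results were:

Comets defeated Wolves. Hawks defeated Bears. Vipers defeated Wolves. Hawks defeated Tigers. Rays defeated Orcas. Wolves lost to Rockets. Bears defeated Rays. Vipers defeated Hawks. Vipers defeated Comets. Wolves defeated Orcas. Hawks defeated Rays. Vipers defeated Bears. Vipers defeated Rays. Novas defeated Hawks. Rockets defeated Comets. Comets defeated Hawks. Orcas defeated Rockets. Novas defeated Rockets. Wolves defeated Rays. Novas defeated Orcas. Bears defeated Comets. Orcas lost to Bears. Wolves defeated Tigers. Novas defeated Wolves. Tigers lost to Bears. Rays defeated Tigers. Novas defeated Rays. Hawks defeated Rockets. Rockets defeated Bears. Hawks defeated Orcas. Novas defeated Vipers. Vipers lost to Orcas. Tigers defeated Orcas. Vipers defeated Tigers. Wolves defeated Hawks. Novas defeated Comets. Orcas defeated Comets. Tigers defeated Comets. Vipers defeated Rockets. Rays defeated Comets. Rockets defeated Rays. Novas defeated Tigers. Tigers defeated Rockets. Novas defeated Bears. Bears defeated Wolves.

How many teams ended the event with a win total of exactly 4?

2

Win totals: Bears 5, Orcas 3, Comets 2, Rockets 4, Vipers 7, Wolves 4, Tigers 3, Rays 3, Hawks 5, Novas 9.
Exactly 4: Rockets, Wolves — 2 teams.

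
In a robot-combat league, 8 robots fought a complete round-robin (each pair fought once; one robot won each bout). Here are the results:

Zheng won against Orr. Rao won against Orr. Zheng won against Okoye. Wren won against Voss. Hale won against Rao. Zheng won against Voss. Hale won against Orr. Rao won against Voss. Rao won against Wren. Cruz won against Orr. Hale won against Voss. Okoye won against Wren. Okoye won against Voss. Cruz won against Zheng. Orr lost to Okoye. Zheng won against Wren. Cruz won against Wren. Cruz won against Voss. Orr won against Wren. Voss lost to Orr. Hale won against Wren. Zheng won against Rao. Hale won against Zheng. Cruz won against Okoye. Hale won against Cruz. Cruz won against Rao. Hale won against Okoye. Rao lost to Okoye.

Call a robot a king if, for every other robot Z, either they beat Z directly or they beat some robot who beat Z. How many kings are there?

1

Hale reaches everyone (king).
Rao cannot reach Hale, Okoye, Cruz, Zheng in two steps.
Orr cannot reach Hale, Rao, Okoye, Cruz, Zheng in two steps.
Okoye cannot reach Hale, Cruz, Zheng in two steps.
Wren cannot reach Hale, Rao, Orr, Okoye, Cruz, Zheng in two steps.
Cruz cannot reach Hale in two steps.
Voss cannot reach Hale, Rao, Orr, Okoye, Wren, Cruz, Zheng in two steps.
Zheng cannot reach Hale, Cruz in two steps.
Kings: Hale — 1.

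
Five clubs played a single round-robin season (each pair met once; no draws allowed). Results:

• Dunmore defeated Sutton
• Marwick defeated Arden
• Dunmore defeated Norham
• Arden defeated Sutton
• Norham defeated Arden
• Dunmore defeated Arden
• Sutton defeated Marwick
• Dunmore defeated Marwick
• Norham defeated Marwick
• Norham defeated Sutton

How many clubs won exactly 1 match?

Win totals: Marwick 1, Sutton 1, Arden 1, Norham 3, Dunmore 4.
Exactly 1: Marwick, Sutton, Arden — 3 clubs.

3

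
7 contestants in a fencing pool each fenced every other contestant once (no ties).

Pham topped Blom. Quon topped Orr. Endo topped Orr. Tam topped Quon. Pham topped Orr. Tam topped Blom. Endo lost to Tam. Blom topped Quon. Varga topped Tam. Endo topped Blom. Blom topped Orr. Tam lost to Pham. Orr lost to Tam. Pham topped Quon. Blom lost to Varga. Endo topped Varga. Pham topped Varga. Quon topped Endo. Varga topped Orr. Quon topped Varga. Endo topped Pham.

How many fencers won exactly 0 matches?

Win totals: Pham 5, Orr 0, Tam 4, Blom 2, Quon 3, Endo 4, Varga 3.
Exactly 0: Orr — 1 fencer.

1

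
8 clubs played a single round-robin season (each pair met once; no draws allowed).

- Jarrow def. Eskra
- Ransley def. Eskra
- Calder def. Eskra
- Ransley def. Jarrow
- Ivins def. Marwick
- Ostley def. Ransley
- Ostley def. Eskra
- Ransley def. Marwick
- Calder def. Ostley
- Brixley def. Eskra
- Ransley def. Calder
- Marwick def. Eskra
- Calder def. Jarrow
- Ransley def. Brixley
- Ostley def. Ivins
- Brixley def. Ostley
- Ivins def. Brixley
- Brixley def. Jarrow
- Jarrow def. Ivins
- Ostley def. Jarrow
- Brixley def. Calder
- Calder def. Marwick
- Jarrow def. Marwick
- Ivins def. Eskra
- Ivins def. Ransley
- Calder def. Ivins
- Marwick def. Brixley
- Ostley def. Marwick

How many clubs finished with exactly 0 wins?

Win totals: Brixley 4, Ivins 4, Jarrow 3, Eskra 0, Ostley 5, Ransley 5, Calder 5, Marwick 2.
Exactly 0: Eskra — 1 club.

1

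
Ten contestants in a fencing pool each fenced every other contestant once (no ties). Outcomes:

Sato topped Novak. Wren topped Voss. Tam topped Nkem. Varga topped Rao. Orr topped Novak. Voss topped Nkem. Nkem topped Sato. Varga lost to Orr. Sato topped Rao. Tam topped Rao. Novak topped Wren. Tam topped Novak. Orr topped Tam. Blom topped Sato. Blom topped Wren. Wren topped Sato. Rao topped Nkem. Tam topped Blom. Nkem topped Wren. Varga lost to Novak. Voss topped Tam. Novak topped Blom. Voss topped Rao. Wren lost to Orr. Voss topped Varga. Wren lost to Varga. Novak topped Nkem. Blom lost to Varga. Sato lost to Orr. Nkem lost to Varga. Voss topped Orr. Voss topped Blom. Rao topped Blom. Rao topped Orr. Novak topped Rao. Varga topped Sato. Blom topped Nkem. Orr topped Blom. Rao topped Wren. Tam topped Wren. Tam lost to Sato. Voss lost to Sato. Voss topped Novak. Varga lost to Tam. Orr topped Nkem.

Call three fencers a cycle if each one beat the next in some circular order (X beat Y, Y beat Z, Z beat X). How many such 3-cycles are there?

Win totals: Voss 7, Rao 4, Wren 2, Sato 4, Orr 7, Tam 6, Nkem 2, Novak 5, Varga 5, Blom 3.
A fencer with w wins dominates both others in C(w,2) triples; summing gives 21 + 6 + 1 + 6 + 21 + 15 + 1 + 10 + 10 + 3 = 94 transitive triples.
Total triples C(10,3) = 120, so cyclic triples = 120 − 94 = 26.

26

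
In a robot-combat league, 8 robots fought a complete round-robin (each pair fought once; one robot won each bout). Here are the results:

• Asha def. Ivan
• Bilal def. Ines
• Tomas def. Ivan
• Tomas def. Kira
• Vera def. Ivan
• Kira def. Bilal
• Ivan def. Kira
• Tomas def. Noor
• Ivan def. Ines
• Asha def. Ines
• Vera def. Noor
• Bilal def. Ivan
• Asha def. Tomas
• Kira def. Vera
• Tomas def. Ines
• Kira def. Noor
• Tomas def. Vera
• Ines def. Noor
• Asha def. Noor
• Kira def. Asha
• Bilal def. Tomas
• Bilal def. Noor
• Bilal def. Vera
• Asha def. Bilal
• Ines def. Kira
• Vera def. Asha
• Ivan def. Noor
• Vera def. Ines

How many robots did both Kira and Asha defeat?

2

Kira beat: Vera, Noor, Asha, Bilal.
Asha beat: Tomas, Noor, Ivan, Bilal, Ines.
Both beat: Noor, Bilal — 2.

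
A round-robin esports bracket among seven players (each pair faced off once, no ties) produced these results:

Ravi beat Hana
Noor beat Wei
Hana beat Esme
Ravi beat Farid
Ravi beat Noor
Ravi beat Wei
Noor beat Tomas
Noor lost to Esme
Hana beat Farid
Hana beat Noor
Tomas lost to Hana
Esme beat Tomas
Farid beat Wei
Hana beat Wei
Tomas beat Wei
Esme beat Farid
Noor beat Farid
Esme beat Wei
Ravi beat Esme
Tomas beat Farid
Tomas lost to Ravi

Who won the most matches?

Win totals: Tomas 2, Farid 1, Wei 0, Noor 3, Hana 5, Esme 4, Ravi 6.
Ravi leads with 6 wins (next highest: 5).

Ravi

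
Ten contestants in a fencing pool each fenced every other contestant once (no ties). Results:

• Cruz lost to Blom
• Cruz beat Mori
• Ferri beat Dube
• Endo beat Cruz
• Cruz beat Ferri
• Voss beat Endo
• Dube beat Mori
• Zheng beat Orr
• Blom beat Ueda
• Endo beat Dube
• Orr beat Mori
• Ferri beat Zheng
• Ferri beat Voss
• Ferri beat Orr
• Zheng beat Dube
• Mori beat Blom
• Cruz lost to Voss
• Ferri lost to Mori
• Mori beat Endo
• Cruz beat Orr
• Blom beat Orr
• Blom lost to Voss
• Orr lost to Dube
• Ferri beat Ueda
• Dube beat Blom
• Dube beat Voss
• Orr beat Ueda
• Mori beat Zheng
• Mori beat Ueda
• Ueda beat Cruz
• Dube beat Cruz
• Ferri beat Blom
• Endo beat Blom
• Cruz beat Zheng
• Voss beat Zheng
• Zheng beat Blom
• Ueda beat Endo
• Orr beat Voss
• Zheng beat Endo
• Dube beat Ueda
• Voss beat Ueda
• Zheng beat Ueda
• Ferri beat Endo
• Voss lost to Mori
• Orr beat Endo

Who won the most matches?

Ferri

Win totals: Zheng 5, Ueda 2, Endo 3, Mori 6, Ferri 7, Voss 5, Dube 6, Blom 3, Cruz 4, Orr 4.
Ferri leads with 7 wins (next highest: 6).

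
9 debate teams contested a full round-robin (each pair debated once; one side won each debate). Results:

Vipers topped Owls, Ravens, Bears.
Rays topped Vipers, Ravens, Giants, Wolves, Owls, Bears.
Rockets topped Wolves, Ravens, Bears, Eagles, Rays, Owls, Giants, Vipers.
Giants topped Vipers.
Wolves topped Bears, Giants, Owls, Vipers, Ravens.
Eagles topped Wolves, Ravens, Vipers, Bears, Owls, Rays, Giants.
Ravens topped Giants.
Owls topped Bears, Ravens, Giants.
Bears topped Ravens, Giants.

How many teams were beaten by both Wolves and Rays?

Wolves beat: Giants, Ravens, Owls, Vipers, Bears.
Rays beat: Giants, Ravens, Wolves, Owls, Vipers, Bears.
Both beat: Giants, Ravens, Owls, Vipers, Bears — 5.

5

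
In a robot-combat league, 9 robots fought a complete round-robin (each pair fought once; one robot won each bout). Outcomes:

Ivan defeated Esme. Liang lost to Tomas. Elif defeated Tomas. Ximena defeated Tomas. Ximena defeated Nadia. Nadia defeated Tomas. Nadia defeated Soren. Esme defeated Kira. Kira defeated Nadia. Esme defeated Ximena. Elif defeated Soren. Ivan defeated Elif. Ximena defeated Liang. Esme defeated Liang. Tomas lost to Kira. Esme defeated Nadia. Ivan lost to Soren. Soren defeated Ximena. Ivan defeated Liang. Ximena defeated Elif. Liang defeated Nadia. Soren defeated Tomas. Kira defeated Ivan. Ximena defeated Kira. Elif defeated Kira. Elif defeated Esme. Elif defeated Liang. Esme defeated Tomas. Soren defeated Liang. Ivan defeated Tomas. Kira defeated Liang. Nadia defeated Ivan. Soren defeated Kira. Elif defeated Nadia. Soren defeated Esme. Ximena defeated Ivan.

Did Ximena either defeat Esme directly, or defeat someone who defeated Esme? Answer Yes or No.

Yes

Ximena did not beat Esme directly.
Ximena beat Tomas, Nadia, Liang, Elif, Kira, Ivan. Of those, Elif beat Esme.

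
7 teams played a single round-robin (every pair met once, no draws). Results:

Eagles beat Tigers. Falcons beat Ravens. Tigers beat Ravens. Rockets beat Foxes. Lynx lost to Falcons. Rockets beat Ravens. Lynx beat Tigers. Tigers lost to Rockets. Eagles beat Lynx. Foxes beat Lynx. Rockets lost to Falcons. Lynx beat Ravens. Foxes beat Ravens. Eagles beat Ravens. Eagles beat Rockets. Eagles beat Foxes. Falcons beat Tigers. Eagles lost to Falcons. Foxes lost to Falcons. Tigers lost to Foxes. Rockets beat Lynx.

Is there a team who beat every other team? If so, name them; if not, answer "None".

Falcons has 6 wins out of 6 opponents — a perfect record.

Falcons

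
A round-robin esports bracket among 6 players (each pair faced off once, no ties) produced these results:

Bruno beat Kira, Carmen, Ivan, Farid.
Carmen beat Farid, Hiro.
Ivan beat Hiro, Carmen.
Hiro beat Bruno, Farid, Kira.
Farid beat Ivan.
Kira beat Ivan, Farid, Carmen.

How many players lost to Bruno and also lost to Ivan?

Bruno beat: Carmen, Kira, Ivan, Farid.
Ivan beat: Hiro, Carmen.
Both beat: Carmen — 1.

1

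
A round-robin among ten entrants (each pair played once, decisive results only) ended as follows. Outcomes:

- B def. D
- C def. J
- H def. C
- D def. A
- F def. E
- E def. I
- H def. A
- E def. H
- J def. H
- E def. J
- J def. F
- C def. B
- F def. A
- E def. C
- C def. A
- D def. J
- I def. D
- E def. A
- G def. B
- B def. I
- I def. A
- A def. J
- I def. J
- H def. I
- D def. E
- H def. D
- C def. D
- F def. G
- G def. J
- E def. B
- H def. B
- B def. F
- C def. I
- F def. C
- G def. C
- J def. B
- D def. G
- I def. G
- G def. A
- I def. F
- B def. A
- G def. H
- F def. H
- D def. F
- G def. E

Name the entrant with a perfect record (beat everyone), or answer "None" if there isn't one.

None

Highest win total is G with 6 (out of 9 possible).
G lost to D, F, I, so no entrant went undefeated.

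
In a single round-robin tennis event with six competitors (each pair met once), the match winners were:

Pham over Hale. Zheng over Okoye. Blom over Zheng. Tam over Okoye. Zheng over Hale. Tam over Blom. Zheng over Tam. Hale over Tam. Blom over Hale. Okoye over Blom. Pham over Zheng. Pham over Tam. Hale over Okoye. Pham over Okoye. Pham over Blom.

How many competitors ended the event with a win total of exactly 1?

1

Win totals: Blom 2, Pham 5, Tam 2, Zheng 3, Okoye 1, Hale 2.
Exactly 1: Okoye — 1 competitor.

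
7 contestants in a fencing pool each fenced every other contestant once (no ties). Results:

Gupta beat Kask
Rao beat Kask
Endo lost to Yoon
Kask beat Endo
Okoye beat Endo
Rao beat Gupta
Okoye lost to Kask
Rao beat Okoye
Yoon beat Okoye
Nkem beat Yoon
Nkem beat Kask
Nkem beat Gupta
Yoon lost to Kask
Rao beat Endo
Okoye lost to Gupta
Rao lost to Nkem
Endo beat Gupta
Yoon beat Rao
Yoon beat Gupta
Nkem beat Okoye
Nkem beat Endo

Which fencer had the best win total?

Nkem

Win totals: Endo 1, Yoon 4, Nkem 6, Rao 4, Gupta 2, Kask 3, Okoye 1.
Nkem leads with 6 wins (next highest: 4).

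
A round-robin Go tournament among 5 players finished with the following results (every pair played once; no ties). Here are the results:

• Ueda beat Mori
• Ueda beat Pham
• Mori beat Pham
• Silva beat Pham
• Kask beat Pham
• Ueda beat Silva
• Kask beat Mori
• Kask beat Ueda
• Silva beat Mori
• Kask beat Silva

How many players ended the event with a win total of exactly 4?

Win totals: Mori 1, Pham 0, Ueda 3, Silva 2, Kask 4.
Exactly 4: Kask — 1 player.

1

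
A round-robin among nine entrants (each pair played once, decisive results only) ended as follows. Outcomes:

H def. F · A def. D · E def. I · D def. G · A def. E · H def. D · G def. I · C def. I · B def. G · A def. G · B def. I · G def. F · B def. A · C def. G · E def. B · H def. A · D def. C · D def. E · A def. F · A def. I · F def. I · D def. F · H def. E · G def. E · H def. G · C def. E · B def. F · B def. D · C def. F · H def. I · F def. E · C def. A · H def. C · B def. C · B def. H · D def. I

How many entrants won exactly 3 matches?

1

Win totals: A 5, B 7, C 5, D 5, E 2, F 2, G 3, H 7, I 0.
Exactly 3: G — 1 entrant.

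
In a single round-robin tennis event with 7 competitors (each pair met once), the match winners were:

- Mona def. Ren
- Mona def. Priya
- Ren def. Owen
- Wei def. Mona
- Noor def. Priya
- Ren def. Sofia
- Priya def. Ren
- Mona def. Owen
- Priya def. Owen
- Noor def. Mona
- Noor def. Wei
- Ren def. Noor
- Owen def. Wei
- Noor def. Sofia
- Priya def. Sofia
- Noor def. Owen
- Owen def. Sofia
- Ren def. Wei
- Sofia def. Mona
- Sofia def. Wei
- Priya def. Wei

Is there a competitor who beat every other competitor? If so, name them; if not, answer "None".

None

Highest win total is Noor with 5 (out of 6 possible).
Noor lost to Ren, so no competitor went undefeated.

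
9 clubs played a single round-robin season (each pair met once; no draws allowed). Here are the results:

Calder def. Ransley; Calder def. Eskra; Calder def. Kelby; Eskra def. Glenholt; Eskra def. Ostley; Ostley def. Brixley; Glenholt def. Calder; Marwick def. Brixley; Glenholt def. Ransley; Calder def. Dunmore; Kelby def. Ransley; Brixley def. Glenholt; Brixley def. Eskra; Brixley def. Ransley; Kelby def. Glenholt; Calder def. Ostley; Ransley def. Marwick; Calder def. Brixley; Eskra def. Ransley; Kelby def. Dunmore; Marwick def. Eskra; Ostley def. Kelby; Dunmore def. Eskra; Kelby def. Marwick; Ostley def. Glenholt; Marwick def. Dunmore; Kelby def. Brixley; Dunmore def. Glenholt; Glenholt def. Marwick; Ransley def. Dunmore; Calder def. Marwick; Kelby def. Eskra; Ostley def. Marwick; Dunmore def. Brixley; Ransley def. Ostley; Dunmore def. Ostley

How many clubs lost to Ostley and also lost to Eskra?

1

Ostley beat: Brixley, Kelby, Marwick, Glenholt.
Eskra beat: Ostley, Ransley, Glenholt.
Both beat: Glenholt — 1.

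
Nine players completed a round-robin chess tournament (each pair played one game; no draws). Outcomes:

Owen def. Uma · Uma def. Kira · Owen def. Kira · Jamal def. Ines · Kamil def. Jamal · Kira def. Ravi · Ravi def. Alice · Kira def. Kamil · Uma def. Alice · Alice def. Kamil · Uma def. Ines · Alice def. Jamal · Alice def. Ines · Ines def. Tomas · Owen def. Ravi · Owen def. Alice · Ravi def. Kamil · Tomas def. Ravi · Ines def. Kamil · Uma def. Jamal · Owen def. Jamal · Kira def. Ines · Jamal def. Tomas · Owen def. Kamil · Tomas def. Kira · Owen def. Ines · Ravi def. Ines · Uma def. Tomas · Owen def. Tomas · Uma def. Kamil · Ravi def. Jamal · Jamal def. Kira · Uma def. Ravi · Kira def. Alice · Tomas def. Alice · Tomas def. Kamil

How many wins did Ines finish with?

Ines' results: beat Kamil, Tomas; lost to Uma, Kira, Jamal, Alice, Ravi, Owen.
That is 2 wins.

2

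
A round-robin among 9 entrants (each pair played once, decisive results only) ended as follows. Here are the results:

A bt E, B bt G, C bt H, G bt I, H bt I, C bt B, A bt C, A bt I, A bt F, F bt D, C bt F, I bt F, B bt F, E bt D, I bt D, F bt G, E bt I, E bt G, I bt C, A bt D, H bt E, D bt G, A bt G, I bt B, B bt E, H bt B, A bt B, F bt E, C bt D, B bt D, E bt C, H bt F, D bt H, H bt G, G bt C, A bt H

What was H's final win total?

H's results: beat B, E, F, G, I; lost to A, C, D.
That is 5 wins.

5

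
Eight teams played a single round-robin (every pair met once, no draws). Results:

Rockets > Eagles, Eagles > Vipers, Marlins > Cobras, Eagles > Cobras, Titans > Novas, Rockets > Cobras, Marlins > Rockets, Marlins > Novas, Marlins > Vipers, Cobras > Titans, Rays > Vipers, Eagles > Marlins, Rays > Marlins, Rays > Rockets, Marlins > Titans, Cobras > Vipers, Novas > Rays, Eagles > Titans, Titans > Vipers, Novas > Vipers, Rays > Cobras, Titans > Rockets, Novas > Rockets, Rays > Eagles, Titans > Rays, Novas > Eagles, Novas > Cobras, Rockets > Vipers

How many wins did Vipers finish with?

Vipers' results: beat no one; lost to Eagles, Rockets, Novas, Cobras, Marlins, Rays, Titans.
That is 0 wins.

0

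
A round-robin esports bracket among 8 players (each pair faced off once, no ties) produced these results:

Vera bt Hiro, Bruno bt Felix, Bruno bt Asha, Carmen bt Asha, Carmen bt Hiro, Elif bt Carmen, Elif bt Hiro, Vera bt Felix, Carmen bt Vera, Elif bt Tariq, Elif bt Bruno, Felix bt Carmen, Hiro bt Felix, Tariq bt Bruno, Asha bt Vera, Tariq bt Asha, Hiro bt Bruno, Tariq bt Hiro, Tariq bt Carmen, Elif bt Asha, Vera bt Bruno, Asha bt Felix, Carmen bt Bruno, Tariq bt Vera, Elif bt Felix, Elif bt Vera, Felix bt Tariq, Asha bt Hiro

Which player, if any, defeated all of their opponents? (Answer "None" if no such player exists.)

Elif

Elif has 7 wins out of 7 opponents — a perfect record.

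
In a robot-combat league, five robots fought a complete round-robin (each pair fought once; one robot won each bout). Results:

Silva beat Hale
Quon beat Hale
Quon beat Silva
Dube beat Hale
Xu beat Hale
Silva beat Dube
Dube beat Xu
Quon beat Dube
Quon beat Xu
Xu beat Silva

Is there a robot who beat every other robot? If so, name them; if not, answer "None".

Quon

Quon has 4 wins out of 4 opponents — a perfect record.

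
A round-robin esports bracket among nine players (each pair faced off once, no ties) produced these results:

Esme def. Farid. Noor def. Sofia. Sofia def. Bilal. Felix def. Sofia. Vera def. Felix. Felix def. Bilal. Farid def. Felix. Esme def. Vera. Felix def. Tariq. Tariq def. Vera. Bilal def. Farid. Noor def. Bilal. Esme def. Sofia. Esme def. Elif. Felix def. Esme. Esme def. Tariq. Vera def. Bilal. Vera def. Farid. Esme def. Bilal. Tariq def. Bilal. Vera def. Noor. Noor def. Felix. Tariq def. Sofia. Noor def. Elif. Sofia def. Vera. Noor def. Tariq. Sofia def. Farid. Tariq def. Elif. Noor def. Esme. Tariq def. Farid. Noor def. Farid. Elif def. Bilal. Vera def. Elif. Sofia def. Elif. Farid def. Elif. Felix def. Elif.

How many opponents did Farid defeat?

2

Farid's results: beat Felix, Elif; lost to Noor, Vera, Tariq, Bilal, Sofia, Esme.
That is 2 wins.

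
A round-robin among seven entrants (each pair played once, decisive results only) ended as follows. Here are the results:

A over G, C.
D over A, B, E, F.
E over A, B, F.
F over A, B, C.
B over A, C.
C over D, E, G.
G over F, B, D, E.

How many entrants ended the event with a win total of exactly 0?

Win totals: A 2, B 2, C 3, D 4, E 3, F 3, G 4.
No entrant has exactly 0 wins.

0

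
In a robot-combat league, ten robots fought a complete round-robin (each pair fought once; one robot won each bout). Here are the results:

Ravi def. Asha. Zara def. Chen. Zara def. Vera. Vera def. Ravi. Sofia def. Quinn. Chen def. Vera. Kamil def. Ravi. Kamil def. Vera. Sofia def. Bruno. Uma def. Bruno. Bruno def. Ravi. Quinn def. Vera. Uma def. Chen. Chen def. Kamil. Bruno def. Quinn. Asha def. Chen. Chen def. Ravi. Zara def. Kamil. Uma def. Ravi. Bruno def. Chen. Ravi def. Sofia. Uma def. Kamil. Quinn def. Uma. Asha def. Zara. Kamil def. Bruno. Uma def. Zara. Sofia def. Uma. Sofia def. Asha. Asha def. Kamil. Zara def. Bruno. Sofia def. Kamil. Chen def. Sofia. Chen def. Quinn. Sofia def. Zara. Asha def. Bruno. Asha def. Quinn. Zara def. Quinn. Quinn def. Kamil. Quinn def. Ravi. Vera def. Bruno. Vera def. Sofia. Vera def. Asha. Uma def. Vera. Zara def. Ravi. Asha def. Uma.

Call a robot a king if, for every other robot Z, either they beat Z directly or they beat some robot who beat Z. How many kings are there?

7

Sofia reaches everyone (king).
Chen reaches everyone (king).
Uma reaches everyone (king).
Vera reaches everyone (king).
Bruno cannot reach Zara in two steps.
Quinn reaches everyone (king).
Zara reaches everyone (king).
Ravi cannot reach Vera in two steps.
Kamil cannot reach Uma, Zara in two steps.
Asha reaches everyone (king).
Kings: Sofia, Chen, Uma, Vera, Quinn, Zara, Asha — 7.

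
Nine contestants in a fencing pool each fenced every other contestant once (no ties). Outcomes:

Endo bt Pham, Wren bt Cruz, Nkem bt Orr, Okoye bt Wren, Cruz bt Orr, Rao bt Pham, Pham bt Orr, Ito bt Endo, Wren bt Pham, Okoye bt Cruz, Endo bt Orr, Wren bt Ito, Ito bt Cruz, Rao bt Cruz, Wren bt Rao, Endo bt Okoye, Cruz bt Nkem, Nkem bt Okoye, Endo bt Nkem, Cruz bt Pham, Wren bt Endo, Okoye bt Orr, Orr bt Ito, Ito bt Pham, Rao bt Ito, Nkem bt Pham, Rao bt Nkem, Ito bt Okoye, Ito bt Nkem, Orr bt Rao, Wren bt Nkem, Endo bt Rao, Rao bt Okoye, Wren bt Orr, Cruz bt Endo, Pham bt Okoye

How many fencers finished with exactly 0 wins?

0

Win totals: Pham 2, Endo 5, Cruz 4, Rao 5, Wren 7, Nkem 3, Ito 5, Okoye 3, Orr 2.
No fencer has exactly 0 wins.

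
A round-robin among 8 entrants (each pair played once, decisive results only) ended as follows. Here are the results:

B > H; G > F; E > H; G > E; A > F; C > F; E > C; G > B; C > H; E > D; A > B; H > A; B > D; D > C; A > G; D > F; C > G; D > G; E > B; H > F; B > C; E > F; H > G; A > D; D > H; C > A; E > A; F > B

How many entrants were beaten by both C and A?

2

C beat: A, F, G, H.
A beat: B, D, F, G.
Both beat: F, G — 2.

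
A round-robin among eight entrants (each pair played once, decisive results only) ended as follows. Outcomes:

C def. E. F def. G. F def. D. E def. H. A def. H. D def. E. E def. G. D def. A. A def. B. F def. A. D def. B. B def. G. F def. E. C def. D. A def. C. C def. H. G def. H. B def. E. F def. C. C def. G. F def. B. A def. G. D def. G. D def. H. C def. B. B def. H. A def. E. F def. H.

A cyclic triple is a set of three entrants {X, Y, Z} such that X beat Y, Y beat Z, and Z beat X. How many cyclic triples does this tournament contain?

Win totals: A 5, B 3, C 5, D 5, E 2, F 7, G 1, H 0.
An entrant with w wins dominates both others in C(w,2) triples; summing gives 10 + 3 + 10 + 10 + 1 + 21 + 0 + 0 = 55 transitive triples.
Total triples C(8,3) = 56, so cyclic triples = 56 − 55 = 1.

1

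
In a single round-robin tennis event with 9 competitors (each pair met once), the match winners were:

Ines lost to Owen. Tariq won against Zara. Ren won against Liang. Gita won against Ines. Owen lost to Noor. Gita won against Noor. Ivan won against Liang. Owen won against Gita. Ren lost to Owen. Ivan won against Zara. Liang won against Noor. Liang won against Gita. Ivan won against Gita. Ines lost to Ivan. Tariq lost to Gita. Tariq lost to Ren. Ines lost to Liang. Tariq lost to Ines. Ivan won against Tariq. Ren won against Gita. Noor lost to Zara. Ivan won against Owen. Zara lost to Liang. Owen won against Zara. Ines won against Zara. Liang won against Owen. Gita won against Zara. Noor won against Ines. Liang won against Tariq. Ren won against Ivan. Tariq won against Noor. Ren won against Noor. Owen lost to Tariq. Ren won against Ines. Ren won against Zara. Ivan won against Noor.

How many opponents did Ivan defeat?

Ivan's results: beat Tariq, Owen, Gita, Zara, Noor, Ines, Liang; lost to Ren.
That is 7 wins.

7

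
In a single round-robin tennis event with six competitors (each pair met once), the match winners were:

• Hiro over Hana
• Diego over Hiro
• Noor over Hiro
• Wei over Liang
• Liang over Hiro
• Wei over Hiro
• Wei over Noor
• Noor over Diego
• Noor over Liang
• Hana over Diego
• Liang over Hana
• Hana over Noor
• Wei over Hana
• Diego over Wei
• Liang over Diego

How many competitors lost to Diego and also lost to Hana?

Diego beat: Hiro, Wei.
Hana beat: Noor, Diego.
No one was beaten by both.

0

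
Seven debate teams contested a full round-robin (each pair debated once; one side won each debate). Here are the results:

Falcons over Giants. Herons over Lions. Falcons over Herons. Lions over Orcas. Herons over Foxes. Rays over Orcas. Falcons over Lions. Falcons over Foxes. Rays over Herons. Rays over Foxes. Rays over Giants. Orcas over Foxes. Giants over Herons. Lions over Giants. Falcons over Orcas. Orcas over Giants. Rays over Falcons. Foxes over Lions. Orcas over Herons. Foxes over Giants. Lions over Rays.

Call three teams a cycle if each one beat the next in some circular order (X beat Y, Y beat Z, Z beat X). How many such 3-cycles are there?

Win totals: Rays 5, Lions 3, Foxes 2, Giants 1, Falcons 5, Orcas 3, Herons 2.
A team with w wins dominates both others in C(w,2) triples; summing gives 10 + 3 + 1 + 0 + 10 + 3 + 1 = 28 transitive triples.
Total triples C(7,3) = 35, so cyclic triples = 35 − 28 = 7.

7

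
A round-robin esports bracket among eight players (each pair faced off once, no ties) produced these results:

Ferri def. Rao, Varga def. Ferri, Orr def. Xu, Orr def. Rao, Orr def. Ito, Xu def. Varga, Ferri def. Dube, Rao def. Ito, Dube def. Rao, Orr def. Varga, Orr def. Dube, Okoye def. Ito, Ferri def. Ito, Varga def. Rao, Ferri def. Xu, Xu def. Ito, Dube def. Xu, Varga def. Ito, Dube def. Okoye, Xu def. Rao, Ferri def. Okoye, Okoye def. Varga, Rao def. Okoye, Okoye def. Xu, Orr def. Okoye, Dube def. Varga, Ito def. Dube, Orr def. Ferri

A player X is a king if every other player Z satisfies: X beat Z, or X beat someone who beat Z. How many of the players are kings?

Orr reaches everyone (king).
Dube cannot reach Orr in two steps.
Xu cannot reach Orr in two steps.
Ferri cannot reach Orr in two steps.
Ito cannot reach Orr, Ferri in two steps.
Okoye cannot reach Orr in two steps.
Rao cannot reach Orr, Ferri in two steps.
Varga cannot reach Orr in two steps.
Kings: Orr — 1.

1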